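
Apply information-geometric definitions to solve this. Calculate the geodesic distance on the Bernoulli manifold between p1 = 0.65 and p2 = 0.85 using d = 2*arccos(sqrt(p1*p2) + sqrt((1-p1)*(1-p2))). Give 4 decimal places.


Geodesic distance on Bernoulli manifold:
d(p1,p2) = 2*arccos(sqrt(p1*p2) + sqrt((1-p1)*(1-p2))).
sqrt(p1*p2) = sqrt(0.65*0.85) = 0.743303.
sqrt((1-p1)*(1-p2)) = sqrt(0.35*0.15) = 0.229129.
arg = 0.743303 + 0.229129 = 0.972432.
d = 2*arccos(0.972432) = 0.4707

0.4707


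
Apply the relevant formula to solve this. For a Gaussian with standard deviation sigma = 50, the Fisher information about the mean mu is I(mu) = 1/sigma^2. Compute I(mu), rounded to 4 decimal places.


The Fisher information for the mean of a normal distribution is I(mu) = 1/sigma^2.
sigma = 50, so sigma^2 = 2500.
I(mu) = 1/2500 = 0.0004

0.0004


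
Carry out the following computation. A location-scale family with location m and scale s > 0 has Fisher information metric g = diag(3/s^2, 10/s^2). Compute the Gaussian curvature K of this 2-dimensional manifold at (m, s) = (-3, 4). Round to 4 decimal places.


The metric has the form g = (A dm^2 + B ds^2)/s^2 with A = 3, B = 10.
Substitute u = sqrt(A/B)*m: g = B*(du^2 + ds^2)/s^2, i.e. B times the
Poincare upper half-plane metric, which has constant Gaussian curvature -1.
Scaling a 2D metric by a constant c divides the Gaussian curvature by c,
so K = -1/B = -1/(10) = -0.1000 everywhere (the point (m, s) = (-3, 4) is irrelevant:
the curvature is constant).
The requested Gaussian curvature is K = -0.1000.

-0.1000


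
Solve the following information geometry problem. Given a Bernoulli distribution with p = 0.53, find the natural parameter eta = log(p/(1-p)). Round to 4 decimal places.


Natural parameter for Bernoulli: eta = log(p/(1-p)).
p = 0.53, 1-p = 0.47.
p/(1-p) = 1.12766.
eta = log(1.12766) = 0.1201

0.1201


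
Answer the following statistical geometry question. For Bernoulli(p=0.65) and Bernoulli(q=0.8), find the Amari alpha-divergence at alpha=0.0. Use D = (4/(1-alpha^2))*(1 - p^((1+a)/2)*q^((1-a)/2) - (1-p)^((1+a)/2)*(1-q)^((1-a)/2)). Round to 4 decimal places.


Amari alpha-divergence:
D = (4/(1-alpha^2))*(1 - p^((1+a)/2)*q^((1-a)/2) - (1-p)^((1+a)/2)*(1-q)^((1-a)/2)).
alpha = 0.0, p = 0.65, q = 0.8.
e1 = (1+alpha)/2 = 0.5, e2 = (1-alpha)/2 = 0.5.
t1 = p^e1 * q^e2 = 0.65^0.5 * 0.8^0.5 = 0.72111.
t2 = (1-p)^e1 * (1-q)^e2 = 0.35^0.5 * 0.2^0.5 = 0.264575.
4/(1-alpha^2) = 4.0.
D = 4.0*(1 - 0.72111 - 0.264575) = 0.0573

0.0573


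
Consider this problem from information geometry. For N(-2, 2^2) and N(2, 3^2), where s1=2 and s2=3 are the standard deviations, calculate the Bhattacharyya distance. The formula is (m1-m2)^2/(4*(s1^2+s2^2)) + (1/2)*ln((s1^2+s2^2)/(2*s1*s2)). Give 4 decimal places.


Bhattacharyya distance between two Gaussians:
DB = (m1-m2)^2/(4*(s1^2+s2^2)) + (1/2)*ln((s1^2+s2^2)/(2*s1*s2)).
(m1-m2)^2 = (-4)^2 = 16.
s1^2+s2^2 = 4 + 9 = 13.
term1 = 16/52 = 0.307692.
term2 = 0.5*ln(13/12.0) = 0.040021.
DB = 0.307692 + 0.040021 = 0.3477

0.3477


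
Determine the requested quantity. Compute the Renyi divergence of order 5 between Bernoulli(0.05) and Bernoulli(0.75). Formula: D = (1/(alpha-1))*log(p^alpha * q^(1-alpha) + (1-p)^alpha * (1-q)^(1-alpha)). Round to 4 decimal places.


Renyi divergence of order alpha between Bernoulli distributions:
D = (1/(alpha-1))*log(p^alpha * q^(1-alpha) + (1-p)^alpha * (1-q)^(1-alpha)).
alpha = 5, p = 0.05, q = 0.75.
p^alpha * q^(1-alpha) = 0.05^5 * 0.75^-4 = 1e-06.
(1-p)^alpha * (1-q)^(1-alpha) = 0.95^5 * 0.25^-4 = 198.08792.
sum = 1e-06 + 198.08792 = 198.087921.
D = (1/4)*log(198.087921) = 1.3222

1.3222


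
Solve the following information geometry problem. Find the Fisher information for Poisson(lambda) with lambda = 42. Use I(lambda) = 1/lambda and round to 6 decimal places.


Fisher information for Poisson: I(lambda) = 1/lambda.
lambda = 42.
I(lambda) = 1/42 = 0.023810

0.023810


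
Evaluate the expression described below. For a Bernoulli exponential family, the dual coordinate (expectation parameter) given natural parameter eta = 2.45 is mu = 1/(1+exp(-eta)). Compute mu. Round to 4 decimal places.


Dual coordinate (expectation parameter) for Bernoulli:
mu = 1/(1+exp(-eta)).
eta = 2.45.
exp(-eta) = exp(-2.45) = 0.086294.
mu = 1/(1+0.086294) = 0.9206

0.9206


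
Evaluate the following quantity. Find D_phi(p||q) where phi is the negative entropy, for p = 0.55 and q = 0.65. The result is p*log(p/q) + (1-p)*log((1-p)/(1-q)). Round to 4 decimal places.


Bregman divergence with negative entropy generator:
D = p*log(p/q) + (1-p)*log((1-p)/(1-q)).
p = 0.55, q = 0.65.
p*log(p/q) = 0.55*log(0.55/0.65) = -0.09188.
(1-p)*log((1-p)/(1-q)) = 0.45*log(0.45/0.35) = 0.113091.
D = -0.09188 + 0.113091 = 0.0212

0.0212


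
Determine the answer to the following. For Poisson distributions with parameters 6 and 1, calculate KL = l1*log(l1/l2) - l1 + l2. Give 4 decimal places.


KL divergence for Poisson:
KL = l1*log(l1/l2) - l1 + l2.
l1 = 6, l2 = 1.
log(6/1) = 1.791759.
l1*log(l1/l2) = 6 * 1.791759 = 10.750557.
KL = 10.750557 - 6 + 1 = 5.7506

5.7506


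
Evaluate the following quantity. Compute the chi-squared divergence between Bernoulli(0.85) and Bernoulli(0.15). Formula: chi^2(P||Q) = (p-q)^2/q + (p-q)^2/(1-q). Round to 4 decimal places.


Chi-squared divergence between Bernoulli distributions:
chi^2 = (p-q)^2/q + (p-q)^2/(1-q).
p = 0.85, q = 0.15, p-q = 0.7.
(p-q)^2 = 0.49.
term1 = 0.49/0.15 = 3.266667.
term2 = 0.49/0.85 = 0.576471.
chi^2 = 3.266667 + 0.576471 = 3.8431

3.8431


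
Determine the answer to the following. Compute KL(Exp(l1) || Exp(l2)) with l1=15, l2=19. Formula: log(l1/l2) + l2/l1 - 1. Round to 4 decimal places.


KL divergence for exponential family:
KL = log(l1/l2) + l2/l1 - 1.
log(15/19) = -0.236389.
19/15 = 1.266667.
KL = -0.236389 + 1.266667 - 1 = 0.0303

0.0303


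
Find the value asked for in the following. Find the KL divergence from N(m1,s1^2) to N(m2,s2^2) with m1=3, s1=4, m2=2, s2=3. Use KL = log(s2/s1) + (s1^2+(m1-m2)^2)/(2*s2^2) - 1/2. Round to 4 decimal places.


KL divergence between normal distributions:
KL = log(s2/s1) + (s1^2 + (m1-m2)^2)/(2*s2^2) - 1/2.
log(3/4) = -0.287682.
(4^2 + (3-2)^2)/(2*3^2) = (16 + 1)/18 = 0.944444.
KL = -0.287682 + 0.944444 - 0.5 = 0.1568

0.1568


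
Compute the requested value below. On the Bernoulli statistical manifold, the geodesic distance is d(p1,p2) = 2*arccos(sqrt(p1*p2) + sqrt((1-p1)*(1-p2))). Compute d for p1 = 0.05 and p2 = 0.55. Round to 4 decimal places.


Geodesic distance on Bernoulli manifold:
d(p1,p2) = 2*arccos(sqrt(p1*p2) + sqrt((1-p1)*(1-p2))).
sqrt(p1*p2) = sqrt(0.05*0.55) = 0.165831.
sqrt((1-p1)*(1-p2)) = sqrt(0.95*0.45) = 0.653835.
arg = 0.165831 + 0.653835 = 0.819666.
d = 2*arccos(0.819666) = 1.2199

1.2199


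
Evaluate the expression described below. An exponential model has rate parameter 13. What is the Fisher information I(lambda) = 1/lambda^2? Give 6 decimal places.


Fisher information for exponential: I(lambda) = 1/lambda^2.
lambda = 13, lambda^2 = 169.
I = 1/169 = 0.005917

0.005917


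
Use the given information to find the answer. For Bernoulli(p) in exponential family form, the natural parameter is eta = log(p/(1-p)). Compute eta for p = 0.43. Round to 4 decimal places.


Natural parameter for Bernoulli: eta = log(p/(1-p)).
p = 0.43, 1-p = 0.57.
p/(1-p) = 0.754386.
eta = log(0.754386) = -0.2819

-0.2819


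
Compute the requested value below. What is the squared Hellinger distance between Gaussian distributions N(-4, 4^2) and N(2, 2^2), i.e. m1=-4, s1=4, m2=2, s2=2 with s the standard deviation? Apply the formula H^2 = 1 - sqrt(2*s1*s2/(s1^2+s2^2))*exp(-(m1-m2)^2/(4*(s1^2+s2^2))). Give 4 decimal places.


Squared Hellinger distance for Gaussians:
H^2 = 1 - sqrt(2*s1*s2/(s1^2+s2^2)) * exp(-(m1-m2)^2/(4*(s1^2+s2^2))).
s1^2 = 16, s2^2 = 4, s1^2+s2^2 = 20.
sqrt(2*4*2/(20)) = 0.894427.
(m1-m2)^2 = (-6)^2 = 36.
exp(-36/(4*20)) = exp(-0.45) = 0.637628.
H^2 = 1 - 0.894427*0.637628 = 0.4297

0.4297


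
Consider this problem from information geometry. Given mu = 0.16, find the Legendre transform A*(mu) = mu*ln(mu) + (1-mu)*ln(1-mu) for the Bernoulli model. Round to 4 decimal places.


Legendre transform for Bernoulli:
A*(mu) = mu*log(mu) + (1-mu)*log(1-mu).
mu = 0.16, 1-mu = 0.84.
mu*log(mu) = 0.16*log(0.16) = -0.293213.
(1-mu)*log(1-mu) = 0.84*log(0.84) = -0.146457.
A* = -0.293213 + -0.146457 = -0.4397

-0.4397


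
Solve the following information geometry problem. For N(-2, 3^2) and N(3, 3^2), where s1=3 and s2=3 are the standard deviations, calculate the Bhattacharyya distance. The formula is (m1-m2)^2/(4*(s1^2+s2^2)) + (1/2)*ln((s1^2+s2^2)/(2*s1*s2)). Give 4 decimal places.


Bhattacharyya distance between two Gaussians:
DB = (m1-m2)^2/(4*(s1^2+s2^2)) + (1/2)*ln((s1^2+s2^2)/(2*s1*s2)).
(m1-m2)^2 = (-5)^2 = 25.
s1^2+s2^2 = 9 + 9 = 18.
term1 = 25/72 = 0.347222.
term2 = 0.5*ln(18/18.0) = 0.0.
DB = 0.347222 + 0.0 = 0.3472

0.3472


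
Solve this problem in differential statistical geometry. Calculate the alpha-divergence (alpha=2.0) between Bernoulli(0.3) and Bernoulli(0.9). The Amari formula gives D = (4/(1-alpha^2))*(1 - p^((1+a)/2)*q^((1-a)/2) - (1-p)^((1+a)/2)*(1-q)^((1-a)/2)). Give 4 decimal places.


Amari alpha-divergence:
D = (4/(1-alpha^2))*(1 - p^((1+a)/2)*q^((1-a)/2) - (1-p)^((1+a)/2)*(1-q)^((1-a)/2)).
alpha = 2.0, p = 0.3, q = 0.9.
e1 = (1+alpha)/2 = 1.5, e2 = (1-alpha)/2 = -0.5.
t1 = p^e1 * q^e2 = 0.3^1.5 * 0.9^-0.5 = 0.173205.
t2 = (1-p)^e1 * (1-q)^e2 = 0.7^1.5 * 0.1^-0.5 = 1.852026.
4/(1-alpha^2) = -1.333333.
D = -1.333333*(1 - 0.173205 - 1.852026) = 1.3670

1.3670


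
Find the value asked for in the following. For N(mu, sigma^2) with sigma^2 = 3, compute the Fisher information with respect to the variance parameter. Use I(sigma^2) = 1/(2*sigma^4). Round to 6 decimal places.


Fisher information for variance: I(sigma^2) = 1/(2*sigma^4).
sigma^2 = 3, so sigma^4 = 9.
I = 1/(2*9) = 1/18 = 0.055556

0.055556


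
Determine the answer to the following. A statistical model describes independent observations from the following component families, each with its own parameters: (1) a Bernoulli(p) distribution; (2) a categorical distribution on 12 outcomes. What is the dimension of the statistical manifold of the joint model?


The dimension of a statistical manifold equals the number of free
(independent) real parameters of the model. For a product of independent
blocks the parameter counts add.
- Bernoulli (p): 1.
- categorical on 12 outcomes (probabilities sum to 1): 12-1 = 11.
Total = 1 + 11 = 12.
Dimension = 12

12


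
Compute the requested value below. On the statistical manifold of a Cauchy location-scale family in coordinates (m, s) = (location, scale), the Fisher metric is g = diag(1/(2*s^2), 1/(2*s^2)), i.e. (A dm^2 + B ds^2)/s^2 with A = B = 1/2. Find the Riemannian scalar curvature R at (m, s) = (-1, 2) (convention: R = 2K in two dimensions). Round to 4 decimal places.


The metric has the form g = (A dm^2 + B ds^2)/s^2 with A = 1/2, B = 1/2.
Substitute u = sqrt(A/B)*m: g = B*(du^2 + ds^2)/s^2, i.e. B times the
Poincare upper half-plane metric, which has constant Gaussian curvature -1.
Scaling a 2D metric by a constant c divides the Gaussian curvature by c,
so K = -1/B = -1/(1/2) = -2.0000 everywhere (the point (m, s) = (-1, 2) is irrelevant:
the curvature is constant).
Scalar curvature in dimension 2: R = 2K = -2/(1/2) = -4.0000.

-4.0000


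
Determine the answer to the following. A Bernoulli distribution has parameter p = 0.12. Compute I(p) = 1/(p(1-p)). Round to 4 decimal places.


For Bernoulli(p), Fisher information is I(p) = 1/(p*(1-p)).
p = 0.12, 1-p = 0.88.
p*(1-p) = 0.1056.
I(p) = 1/0.1056 = 9.4697

9.4697


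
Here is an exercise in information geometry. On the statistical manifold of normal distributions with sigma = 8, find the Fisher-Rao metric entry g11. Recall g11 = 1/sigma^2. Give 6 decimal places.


For the 2-parameter normal family, the Fisher metric has:
  g11 = 1/sigma^2, g22 = 2/sigma^2.
sigma = 8, sigma^2 = 64.
g11 = 0.015625

0.015625


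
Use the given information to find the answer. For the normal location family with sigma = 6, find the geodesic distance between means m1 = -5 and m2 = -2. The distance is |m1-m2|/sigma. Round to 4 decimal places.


On the fixed-variance normal subfamily, geodesic distance = |m1-m2|/sigma.
|-5 - -2| = 3.
sigma = 6.
d = 3/6 = 0.5000

0.5000


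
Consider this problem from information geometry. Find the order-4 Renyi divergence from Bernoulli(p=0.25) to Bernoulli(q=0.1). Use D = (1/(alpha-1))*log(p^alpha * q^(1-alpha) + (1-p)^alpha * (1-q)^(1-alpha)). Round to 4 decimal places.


Renyi divergence of order alpha between Bernoulli distributions:
D = (1/(alpha-1))*log(p^alpha * q^(1-alpha) + (1-p)^alpha * (1-q)^(1-alpha)).
alpha = 4, p = 0.25, q = 0.1.
p^alpha * q^(1-alpha) = 0.25^4 * 0.1^-3 = 3.90625.
(1-p)^alpha * (1-q)^(1-alpha) = 0.75^4 * 0.9^-3 = 0.434028.
sum = 3.90625 + 0.434028 = 4.340278.
D = (1/3)*log(4.340278) = 0.4893

0.4893


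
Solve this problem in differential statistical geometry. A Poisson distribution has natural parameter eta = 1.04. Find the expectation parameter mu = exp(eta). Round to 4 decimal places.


Expectation parameter for Poisson exponential family:
mu = exp(eta).
eta = 1.04.
mu = exp(1.04) = 2.8292

2.8292


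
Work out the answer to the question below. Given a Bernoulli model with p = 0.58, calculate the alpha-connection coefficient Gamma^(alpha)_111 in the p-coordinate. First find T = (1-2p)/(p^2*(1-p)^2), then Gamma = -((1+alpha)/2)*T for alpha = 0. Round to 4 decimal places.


Skewness (Amari-Chentsov) tensor: T = (1-2p)/(p^2*(1-p)^2).
p = 0.58, 1-2p = -0.16, p^2 = 0.3364, (1-p)^2 = 0.1764.
T = -0.16/(0.3364 * 0.1764) = -2.696283.
In the p-coordinate, Gamma^(alpha) = Gamma^(0) - (alpha/2)*T with Gamma^(0) = (1/2)*g'(p) = -T/2,
so Gamma^(alpha) = -((1+alpha)/2)*T.
alpha = 0, -(1+alpha)/2 = -0.5.
Gamma = -0.5 * -2.696283 = 1.3481

1.3481


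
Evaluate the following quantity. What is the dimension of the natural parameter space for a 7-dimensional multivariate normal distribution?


Exponential family dimension calculation:
For 7-dim MVN: mean has 7 params, covariance has 7*8/2 = 28 unique entries.
Total dim = 7 + 28 = 35.

35


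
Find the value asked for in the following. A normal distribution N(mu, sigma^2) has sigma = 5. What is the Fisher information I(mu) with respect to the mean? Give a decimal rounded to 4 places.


The Fisher information for the mean of a normal distribution is I(mu) = 1/sigma^2.
sigma = 5, so sigma^2 = 25.
I(mu) = 1/25 = 0.0400

0.0400


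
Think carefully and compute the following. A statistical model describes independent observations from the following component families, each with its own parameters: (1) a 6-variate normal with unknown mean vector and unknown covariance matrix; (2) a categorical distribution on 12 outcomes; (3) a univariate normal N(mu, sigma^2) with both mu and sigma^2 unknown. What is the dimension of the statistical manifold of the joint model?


The dimension of a statistical manifold equals the number of free
(independent) real parameters of the model. For a product of independent
blocks the parameter counts add.
- 6-variate normal: 6 (mean) + 6*7/2 = 21 (symmetric covariance) = 27.
- categorical on 12 outcomes (probabilities sum to 1): 12-1 = 11.
- normal (mu, sigma^2): 2.
Total = 27 + 11 + 2 = 40.
Dimension = 40

40


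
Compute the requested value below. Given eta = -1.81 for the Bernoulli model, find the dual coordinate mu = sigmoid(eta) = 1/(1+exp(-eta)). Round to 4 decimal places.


Dual coordinate (expectation parameter) for Bernoulli:
mu = 1/(1+exp(-eta)).
eta = -1.81.
exp(-eta) = exp(1.81) = 6.110447.
mu = 1/(1+6.110447) = 0.1406

0.1406


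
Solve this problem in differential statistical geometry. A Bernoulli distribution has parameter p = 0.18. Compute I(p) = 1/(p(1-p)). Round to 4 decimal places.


For Bernoulli(p), Fisher information is I(p) = 1/(p*(1-p)).
p = 0.18, 1-p = 0.82.
p*(1-p) = 0.1476.
I(p) = 1/0.1476 = 6.7751

6.7751


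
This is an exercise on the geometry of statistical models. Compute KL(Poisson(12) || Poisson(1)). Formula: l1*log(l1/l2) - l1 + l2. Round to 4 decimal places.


KL divergence for Poisson:
KL = l1*log(l1/l2) - l1 + l2.
l1 = 12, l2 = 1.
log(12/1) = 2.484907.
l1*log(l1/l2) = 12 * 2.484907 = 29.81888.
KL = 29.81888 - 12 + 1 = 18.8189

18.8189


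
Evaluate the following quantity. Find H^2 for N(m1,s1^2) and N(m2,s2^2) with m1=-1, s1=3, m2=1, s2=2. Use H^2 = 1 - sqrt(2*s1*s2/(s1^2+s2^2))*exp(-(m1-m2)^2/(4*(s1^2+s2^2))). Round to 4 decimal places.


Squared Hellinger distance for Gaussians:
H^2 = 1 - sqrt(2*s1*s2/(s1^2+s2^2)) * exp(-(m1-m2)^2/(4*(s1^2+s2^2))).
s1^2 = 9, s2^2 = 4, s1^2+s2^2 = 13.
sqrt(2*3*2/(13)) = 0.960769.
(m1-m2)^2 = (-2)^2 = 4.
exp(-4/(4*13)) = exp(-0.076923) = 0.925961.
H^2 = 1 - 0.960769*0.925961 = 0.1104

0.1104


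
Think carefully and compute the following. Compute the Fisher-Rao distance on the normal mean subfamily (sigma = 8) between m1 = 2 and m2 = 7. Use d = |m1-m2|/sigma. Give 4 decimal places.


On the fixed-variance normal subfamily, geodesic distance = |m1-m2|/sigma.
|2 - 7| = 5.
sigma = 8.
d = 5/8 = 0.6250

0.6250


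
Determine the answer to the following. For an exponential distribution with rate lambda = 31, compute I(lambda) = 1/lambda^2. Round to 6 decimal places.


Fisher information for exponential: I(lambda) = 1/lambda^2.
lambda = 31, lambda^2 = 961.
I = 1/961 = 0.001041

0.001041


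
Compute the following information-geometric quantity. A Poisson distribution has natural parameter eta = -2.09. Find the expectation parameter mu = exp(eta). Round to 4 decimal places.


Expectation parameter for Poisson exponential family:
mu = exp(eta).
eta = -2.09.
mu = exp(-2.09) = 0.1237

0.1237


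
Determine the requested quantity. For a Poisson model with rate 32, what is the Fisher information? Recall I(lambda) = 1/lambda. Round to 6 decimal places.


Fisher information for Poisson: I(lambda) = 1/lambda.
lambda = 32.
I(lambda) = 1/32 = 0.031250

0.031250


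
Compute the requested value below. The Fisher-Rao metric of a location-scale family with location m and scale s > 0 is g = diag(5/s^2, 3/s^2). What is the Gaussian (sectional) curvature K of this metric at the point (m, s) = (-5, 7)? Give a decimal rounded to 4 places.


The metric has the form g = (A dm^2 + B ds^2)/s^2 with A = 5, B = 3.
Substitute u = sqrt(A/B)*m: g = B*(du^2 + ds^2)/s^2, i.e. B times the
Poincare upper half-plane metric, which has constant Gaussian curvature -1.
Scaling a 2D metric by a constant c divides the Gaussian curvature by c,
so K = -1/B = -1/(3) = -0.3333 everywhere (the point (m, s) = (-5, 7) is irrelevant:
the curvature is constant).
The requested Gaussian curvature is K = -0.3333.

-0.3333


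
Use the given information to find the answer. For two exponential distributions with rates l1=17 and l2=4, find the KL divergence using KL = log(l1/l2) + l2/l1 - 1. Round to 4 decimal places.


KL divergence for exponential family:
KL = log(l1/l2) + l2/l1 - 1.
log(17/4) = 1.446919.
4/17 = 0.235294.
KL = 1.446919 + 0.235294 - 1 = 0.6822

0.6822


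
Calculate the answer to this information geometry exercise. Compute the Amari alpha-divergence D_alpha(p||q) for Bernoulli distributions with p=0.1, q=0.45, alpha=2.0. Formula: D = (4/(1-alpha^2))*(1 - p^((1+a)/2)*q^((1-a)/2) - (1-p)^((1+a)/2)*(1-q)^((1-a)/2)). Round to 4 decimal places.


Amari alpha-divergence:
D = (4/(1-alpha^2))*(1 - p^((1+a)/2)*q^((1-a)/2) - (1-p)^((1+a)/2)*(1-q)^((1-a)/2)).
alpha = 2.0, p = 0.1, q = 0.45.
e1 = (1+alpha)/2 = 1.5, e2 = (1-alpha)/2 = -0.5.
t1 = p^e1 * q^e2 = 0.1^1.5 * 0.45^-0.5 = 0.04714.
t2 = (1-p)^e1 * (1-q)^e2 = 0.9^1.5 * 0.55^-0.5 = 1.151284.
4/(1-alpha^2) = -1.333333.
D = -1.333333*(1 - 0.04714 - 1.151284) = 0.2646

0.2646


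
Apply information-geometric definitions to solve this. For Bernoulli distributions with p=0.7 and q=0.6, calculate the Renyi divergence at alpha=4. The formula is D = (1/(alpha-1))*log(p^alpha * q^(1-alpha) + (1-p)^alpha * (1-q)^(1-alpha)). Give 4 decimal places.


Renyi divergence of order alpha between Bernoulli distributions:
D = (1/(alpha-1))*log(p^alpha * q^(1-alpha) + (1-p)^alpha * (1-q)^(1-alpha)).
alpha = 4, p = 0.7, q = 0.6.
p^alpha * q^(1-alpha) = 0.7^4 * 0.6^-3 = 1.111574.
(1-p)^alpha * (1-q)^(1-alpha) = 0.3^4 * 0.4^-3 = 0.126563.
sum = 1.111574 + 0.126563 = 1.238137.
D = (1/3)*log(1.238137) = 0.0712

0.0712


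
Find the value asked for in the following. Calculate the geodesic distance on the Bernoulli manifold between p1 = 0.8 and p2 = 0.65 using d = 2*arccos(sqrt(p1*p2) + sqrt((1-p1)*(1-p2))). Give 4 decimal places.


Geodesic distance on Bernoulli manifold:
d(p1,p2) = 2*arccos(sqrt(p1*p2) + sqrt((1-p1)*(1-p2))).
sqrt(p1*p2) = sqrt(0.8*0.65) = 0.72111.
sqrt((1-p1)*(1-p2)) = sqrt(0.2*0.35) = 0.264575.
arg = 0.72111 + 0.264575 = 0.985685.
d = 2*arccos(0.985685) = 0.3388

0.3388


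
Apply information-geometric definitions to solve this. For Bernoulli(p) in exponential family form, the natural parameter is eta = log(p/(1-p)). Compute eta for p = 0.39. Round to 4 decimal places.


Natural parameter for Bernoulli: eta = log(p/(1-p)).
p = 0.39, 1-p = 0.61.
p/(1-p) = 0.639344.
eta = log(0.639344) = -0.4473

-0.4473


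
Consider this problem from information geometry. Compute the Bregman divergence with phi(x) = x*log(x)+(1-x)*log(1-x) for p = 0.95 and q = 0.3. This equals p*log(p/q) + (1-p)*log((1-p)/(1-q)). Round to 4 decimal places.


Bregman divergence with negative entropy generator:
D = p*log(p/q) + (1-p)*log((1-p)/(1-q)).
p = 0.95, q = 0.3.
p*log(p/q) = 0.95*log(0.95/0.3) = 1.095046.
(1-p)*log((1-p)/(1-q)) = 0.05*log(0.05/0.7) = -0.131953.
D = 1.095046 + -0.131953 = 0.9631

0.9631


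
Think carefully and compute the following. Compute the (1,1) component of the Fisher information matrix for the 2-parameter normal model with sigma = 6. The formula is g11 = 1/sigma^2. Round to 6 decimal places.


For the 2-parameter normal family, the Fisher metric has:
  g11 = 1/sigma^2, g22 = 2/sigma^2.
sigma = 6, sigma^2 = 36.
g11 = 0.027778

0.027778


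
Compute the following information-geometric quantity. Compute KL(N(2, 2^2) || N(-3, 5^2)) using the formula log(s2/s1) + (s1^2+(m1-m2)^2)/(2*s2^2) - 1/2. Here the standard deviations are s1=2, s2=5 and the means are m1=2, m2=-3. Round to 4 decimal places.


KL divergence between normal distributions:
KL = log(s2/s1) + (s1^2 + (m1-m2)^2)/(2*s2^2) - 1/2.
log(5/2) = 0.916291.
(2^2 + (2--3)^2)/(2*5^2) = (4 + 25)/50 = 0.58.
KL = 0.916291 + 0.58 - 0.5 = 0.9963

0.9963


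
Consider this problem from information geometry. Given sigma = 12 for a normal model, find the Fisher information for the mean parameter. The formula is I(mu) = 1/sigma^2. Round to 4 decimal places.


The Fisher information for the mean of a normal distribution is I(mu) = 1/sigma^2.
sigma = 12, so sigma^2 = 144.
I(mu) = 1/144 = 0.0069

0.0069


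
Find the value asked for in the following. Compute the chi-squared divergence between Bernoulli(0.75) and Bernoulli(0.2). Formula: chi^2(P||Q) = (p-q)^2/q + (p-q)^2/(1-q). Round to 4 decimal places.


Chi-squared divergence between Bernoulli distributions:
chi^2 = (p-q)^2/q + (p-q)^2/(1-q).
p = 0.75, q = 0.2, p-q = 0.55.
(p-q)^2 = 0.3025.
term1 = 0.3025/0.2 = 1.5125.
term2 = 0.3025/0.8 = 0.378125.
chi^2 = 1.5125 + 0.378125 = 1.8906

1.8906


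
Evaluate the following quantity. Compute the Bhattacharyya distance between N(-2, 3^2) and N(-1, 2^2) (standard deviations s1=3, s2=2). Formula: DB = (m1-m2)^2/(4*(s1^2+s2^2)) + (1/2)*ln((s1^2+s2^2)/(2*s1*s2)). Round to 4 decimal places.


Bhattacharyya distance between two Gaussians:
DB = (m1-m2)^2/(4*(s1^2+s2^2)) + (1/2)*ln((s1^2+s2^2)/(2*s1*s2)).
(m1-m2)^2 = (-1)^2 = 1.
s1^2+s2^2 = 9 + 4 = 13.
term1 = 1/52 = 0.019231.
term2 = 0.5*ln(13/12.0) = 0.040021.
DB = 0.019231 + 0.040021 = 0.0593

0.0593


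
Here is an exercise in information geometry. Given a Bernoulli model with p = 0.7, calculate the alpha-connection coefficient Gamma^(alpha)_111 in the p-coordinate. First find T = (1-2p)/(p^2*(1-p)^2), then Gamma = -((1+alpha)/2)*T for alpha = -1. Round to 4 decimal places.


Skewness (Amari-Chentsov) tensor: T = (1-2p)/(p^2*(1-p)^2).
p = 0.7, 1-2p = -0.4, p^2 = 0.49, (1-p)^2 = 0.09.
T = -0.4/(0.49 * 0.09) = -9.070295.
In the p-coordinate, Gamma^(alpha) = Gamma^(0) - (alpha/2)*T with Gamma^(0) = (1/2)*g'(p) = -T/2,
so Gamma^(alpha) = -((1+alpha)/2)*T.
alpha = -1, -(1+alpha)/2 = 0.0.
Gamma = 0.0 * -9.070295 = 0.0000

0.0000


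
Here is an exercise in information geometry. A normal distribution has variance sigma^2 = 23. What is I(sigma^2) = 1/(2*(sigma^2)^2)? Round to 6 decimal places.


Fisher information for variance: I(sigma^2) = 1/(2*sigma^4).
sigma^2 = 23, so sigma^4 = 529.
I = 1/(2*529) = 1/1058 = 0.000945

0.000945


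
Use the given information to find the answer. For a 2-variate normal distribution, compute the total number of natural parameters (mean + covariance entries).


Exponential family dimension calculation:
For 2-dim MVN: mean has 2 params, covariance has 2*3/2 = 3 unique entries.
Total dim = 2 + 3 = 5.

5


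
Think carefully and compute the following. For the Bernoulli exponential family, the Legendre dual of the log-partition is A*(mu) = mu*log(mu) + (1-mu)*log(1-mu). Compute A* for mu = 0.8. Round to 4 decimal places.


Legendre transform for Bernoulli:
A*(mu) = mu*log(mu) + (1-mu)*log(1-mu).
mu = 0.8, 1-mu = 0.2.
mu*log(mu) = 0.8*log(0.8) = -0.178515.
(1-mu)*log(1-mu) = 0.2*log(0.2) = -0.321888.
A* = -0.178515 + -0.321888 = -0.5004

-0.5004


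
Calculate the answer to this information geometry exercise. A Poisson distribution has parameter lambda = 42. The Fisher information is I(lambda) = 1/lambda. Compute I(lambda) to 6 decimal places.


Fisher information for Poisson: I(lambda) = 1/lambda.
lambda = 42.
I(lambda) = 1/42 = 0.023810

0.023810


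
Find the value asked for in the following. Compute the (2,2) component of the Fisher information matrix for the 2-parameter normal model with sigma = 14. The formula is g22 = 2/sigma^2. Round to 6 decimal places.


For the 2-parameter normal family, the Fisher metric has:
  g11 = 1/sigma^2, g22 = 2/sigma^2.
sigma = 14, sigma^2 = 196.
g22 = 0.010204

0.010204


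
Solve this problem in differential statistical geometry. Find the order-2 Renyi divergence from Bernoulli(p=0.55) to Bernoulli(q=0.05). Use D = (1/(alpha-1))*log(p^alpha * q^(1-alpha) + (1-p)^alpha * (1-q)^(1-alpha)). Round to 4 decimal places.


Renyi divergence of order alpha between Bernoulli distributions:
D = (1/(alpha-1))*log(p^alpha * q^(1-alpha) + (1-p)^alpha * (1-q)^(1-alpha)).
alpha = 2, p = 0.55, q = 0.05.
p^alpha * q^(1-alpha) = 0.55^2 * 0.05^-1 = 6.05.
(1-p)^alpha * (1-q)^(1-alpha) = 0.45^2 * 0.95^-1 = 0.213158.
sum = 6.05 + 0.213158 = 6.263158.
D = (1/1)*log(6.263158) = 1.8347

1.8347


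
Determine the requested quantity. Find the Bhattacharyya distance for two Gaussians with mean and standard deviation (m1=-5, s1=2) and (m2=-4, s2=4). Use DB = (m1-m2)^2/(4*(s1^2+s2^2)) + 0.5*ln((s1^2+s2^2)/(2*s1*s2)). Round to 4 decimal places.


Bhattacharyya distance between two Gaussians:
DB = (m1-m2)^2/(4*(s1^2+s2^2)) + (1/2)*ln((s1^2+s2^2)/(2*s1*s2)).
(m1-m2)^2 = (-1)^2 = 1.
s1^2+s2^2 = 4 + 16 = 20.
term1 = 1/80 = 0.0125.
term2 = 0.5*ln(20/16.0) = 0.111572.
DB = 0.0125 + 0.111572 = 0.1241

0.1241


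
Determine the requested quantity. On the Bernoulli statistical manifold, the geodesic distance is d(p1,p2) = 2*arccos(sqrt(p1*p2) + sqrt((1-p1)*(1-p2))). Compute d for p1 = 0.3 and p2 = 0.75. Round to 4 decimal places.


Geodesic distance on Bernoulli manifold:
d(p1,p2) = 2*arccos(sqrt(p1*p2) + sqrt((1-p1)*(1-p2))).
sqrt(p1*p2) = sqrt(0.3*0.75) = 0.474342.
sqrt((1-p1)*(1-p2)) = sqrt(0.7*0.25) = 0.41833.
arg = 0.474342 + 0.41833 = 0.892672.
d = 2*arccos(0.892672) = 0.9351

0.9351


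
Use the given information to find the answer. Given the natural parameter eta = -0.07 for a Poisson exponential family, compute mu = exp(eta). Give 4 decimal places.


Expectation parameter for Poisson exponential family:
mu = exp(eta).
eta = -0.07.
mu = exp(-0.07) = 0.9324

0.9324


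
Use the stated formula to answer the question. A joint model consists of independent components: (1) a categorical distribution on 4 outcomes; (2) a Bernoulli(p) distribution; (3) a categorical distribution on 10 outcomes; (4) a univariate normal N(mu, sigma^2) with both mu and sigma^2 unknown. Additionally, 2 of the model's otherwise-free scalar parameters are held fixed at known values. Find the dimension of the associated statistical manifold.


The dimension of a statistical manifold equals the number of free
(independent) real parameters of the model. For a product of independent
blocks the parameter counts add.
- categorical on 4 outcomes (probabilities sum to 1): 4-1 = 3.
- Bernoulli (p): 1.
- categorical on 10 outcomes (probabilities sum to 1): 10-1 = 9.
- normal (mu, sigma^2): 2.
Total = 3 + 1 + 9 + 2 = 15.
2 parameter(s) fixed at known values: 15 - 2 = 13.
Dimension = 13

13


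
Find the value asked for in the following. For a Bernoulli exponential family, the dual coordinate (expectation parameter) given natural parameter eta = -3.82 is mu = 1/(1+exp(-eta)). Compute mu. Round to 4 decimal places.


Dual coordinate (expectation parameter) for Bernoulli:
mu = 1/(1+exp(-eta)).
eta = -3.82.
exp(-eta) = exp(3.82) = 45.604208.
mu = 1/(1+45.604208) = 0.0215

0.0215


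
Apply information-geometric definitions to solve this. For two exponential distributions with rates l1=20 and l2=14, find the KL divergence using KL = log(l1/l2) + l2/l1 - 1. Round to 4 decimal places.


KL divergence for exponential family:
KL = log(l1/l2) + l2/l1 - 1.
log(20/14) = 0.356675.
14/20 = 0.7.
KL = 0.356675 + 0.7 - 1 = 0.0567

0.0567


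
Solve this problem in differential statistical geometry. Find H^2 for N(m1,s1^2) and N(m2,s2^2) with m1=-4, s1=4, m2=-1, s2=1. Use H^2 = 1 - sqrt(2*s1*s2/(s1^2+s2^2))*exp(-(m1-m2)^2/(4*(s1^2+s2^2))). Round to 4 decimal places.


Squared Hellinger distance for Gaussians:
H^2 = 1 - sqrt(2*s1*s2/(s1^2+s2^2)) * exp(-(m1-m2)^2/(4*(s1^2+s2^2))).
s1^2 = 16, s2^2 = 1, s1^2+s2^2 = 17.
sqrt(2*4*1/(17)) = 0.685994.
(m1-m2)^2 = (-3)^2 = 9.
exp(-9/(4*17)) = exp(-0.132353) = 0.876032.
H^2 = 1 - 0.685994*0.876032 = 0.3990

0.3990


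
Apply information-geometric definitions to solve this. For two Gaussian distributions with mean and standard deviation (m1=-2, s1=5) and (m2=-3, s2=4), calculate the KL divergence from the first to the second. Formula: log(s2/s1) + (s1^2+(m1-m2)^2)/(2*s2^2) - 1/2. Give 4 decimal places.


KL divergence between normal distributions:
KL = log(s2/s1) + (s1^2 + (m1-m2)^2)/(2*s2^2) - 1/2.
log(4/5) = -0.223144.
(5^2 + (-2--3)^2)/(2*4^2) = (25 + 1)/32 = 0.8125.
KL = -0.223144 + 0.8125 - 0.5 = 0.0894

0.0894


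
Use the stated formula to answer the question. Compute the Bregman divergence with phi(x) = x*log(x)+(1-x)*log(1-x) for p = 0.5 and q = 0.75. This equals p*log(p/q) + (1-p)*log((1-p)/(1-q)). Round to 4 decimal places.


Bregman divergence with negative entropy generator:
D = p*log(p/q) + (1-p)*log((1-p)/(1-q)).
p = 0.5, q = 0.75.
p*log(p/q) = 0.5*log(0.5/0.75) = -0.202733.
(1-p)*log((1-p)/(1-q)) = 0.5*log(0.5/0.25) = 0.346574.
D = -0.202733 + 0.346574 = 0.1438

0.1438


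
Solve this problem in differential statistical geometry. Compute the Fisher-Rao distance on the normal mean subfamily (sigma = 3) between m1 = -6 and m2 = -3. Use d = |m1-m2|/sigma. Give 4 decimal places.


On the fixed-variance normal subfamily, geodesic distance = |m1-m2|/sigma.
|-6 - -3| = 3.
sigma = 3.
d = 3/3 = 1.0000

1.0000


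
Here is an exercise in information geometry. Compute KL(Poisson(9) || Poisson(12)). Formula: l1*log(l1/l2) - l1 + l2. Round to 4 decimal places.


KL divergence for Poisson:
KL = l1*log(l1/l2) - l1 + l2.
l1 = 9, l2 = 12.
log(9/12) = -0.287682.
l1*log(l1/l2) = 9 * -0.287682 = -2.589139.
KL = -2.589139 - 9 + 12 = 0.4109

0.4109


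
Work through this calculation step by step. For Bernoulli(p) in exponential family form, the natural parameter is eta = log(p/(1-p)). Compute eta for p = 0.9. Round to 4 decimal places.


Natural parameter for Bernoulli: eta = log(p/(1-p)).
p = 0.9, 1-p = 0.1.
p/(1-p) = 9.0.
eta = log(9.0) = 2.1972

2.1972


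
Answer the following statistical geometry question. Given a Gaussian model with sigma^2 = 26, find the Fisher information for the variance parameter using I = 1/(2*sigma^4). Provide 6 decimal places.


Fisher information for variance: I(sigma^2) = 1/(2*sigma^4).
sigma^2 = 26, so sigma^4 = 676.
I = 1/(2*676) = 1/1352 = 0.000740

0.000740


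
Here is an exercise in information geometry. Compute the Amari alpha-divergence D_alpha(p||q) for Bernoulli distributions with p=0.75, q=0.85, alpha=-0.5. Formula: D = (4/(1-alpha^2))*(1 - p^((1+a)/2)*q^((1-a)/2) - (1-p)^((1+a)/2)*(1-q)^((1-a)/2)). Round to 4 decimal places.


Amari alpha-divergence:
D = (4/(1-alpha^2))*(1 - p^((1+a)/2)*q^((1-a)/2) - (1-p)^((1+a)/2)*(1-q)^((1-a)/2)).
alpha = -0.5, p = 0.75, q = 0.85.
e1 = (1+alpha)/2 = 0.25, e2 = (1-alpha)/2 = 0.75.
t1 = p^e1 * q^e2 = 0.75^0.25 * 0.85^0.75 = 0.823815.
t2 = (1-p)^e1 * (1-q)^e2 = 0.25^0.25 * 0.15^0.75 = 0.170433.
4/(1-alpha^2) = 5.333333.
D = 5.333333*(1 - 0.823815 - 0.170433) = 0.0307

0.0307


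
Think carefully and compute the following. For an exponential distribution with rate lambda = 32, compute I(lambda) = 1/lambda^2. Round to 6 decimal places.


Fisher information for exponential: I(lambda) = 1/lambda^2.
lambda = 32, lambda^2 = 1024.
I = 1/1024 = 0.000977

0.000977


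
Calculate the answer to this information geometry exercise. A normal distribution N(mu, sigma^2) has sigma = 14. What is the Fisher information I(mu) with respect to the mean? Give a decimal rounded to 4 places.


The Fisher information for the mean of a normal distribution is I(mu) = 1/sigma^2.
sigma = 14, so sigma^2 = 196.
I(mu) = 1/196 = 0.0051

0.0051


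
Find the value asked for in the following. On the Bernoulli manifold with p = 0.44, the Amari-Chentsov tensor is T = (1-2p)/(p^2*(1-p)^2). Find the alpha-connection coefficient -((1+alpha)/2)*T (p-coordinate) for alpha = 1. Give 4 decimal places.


Skewness (Amari-Chentsov) tensor: T = (1-2p)/(p^2*(1-p)^2).
p = 0.44, 1-2p = 0.12, p^2 = 0.1936, (1-p)^2 = 0.3136.
T = 0.12/(0.1936 * 0.3136) = 1.976514.
In the p-coordinate, Gamma^(alpha) = Gamma^(0) - (alpha/2)*T with Gamma^(0) = (1/2)*g'(p) = -T/2,
so Gamma^(alpha) = -((1+alpha)/2)*T.
alpha = 1, -(1+alpha)/2 = -1.0.
Gamma = -1.0 * 1.976514 = -1.9765

-1.9765


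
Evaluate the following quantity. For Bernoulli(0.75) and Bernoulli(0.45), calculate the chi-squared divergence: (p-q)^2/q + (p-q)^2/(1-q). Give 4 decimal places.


Chi-squared divergence between Bernoulli distributions:
chi^2 = (p-q)^2/q + (p-q)^2/(1-q).
p = 0.75, q = 0.45, p-q = 0.3.
(p-q)^2 = 0.09.
term1 = 0.09/0.45 = 0.2.
term2 = 0.09/0.55 = 0.163636.
chi^2 = 0.2 + 0.163636 = 0.3636

0.3636


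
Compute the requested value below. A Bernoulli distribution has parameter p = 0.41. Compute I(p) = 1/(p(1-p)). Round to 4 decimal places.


For Bernoulli(p), Fisher information is I(p) = 1/(p*(1-p)).
p = 0.41, 1-p = 0.59.
p*(1-p) = 0.2419.
I(p) = 1/0.2419 = 4.1339

4.1339


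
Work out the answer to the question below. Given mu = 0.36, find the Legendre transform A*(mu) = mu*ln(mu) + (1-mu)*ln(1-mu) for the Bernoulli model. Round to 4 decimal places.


Legendre transform for Bernoulli:
A*(mu) = mu*log(mu) + (1-mu)*log(1-mu).
mu = 0.36, 1-mu = 0.64.
mu*log(mu) = 0.36*log(0.36) = -0.367794.
(1-mu)*log(1-mu) = 0.64*log(0.64) = -0.285624.
A* = -0.367794 + -0.285624 = -0.6534

-0.6534


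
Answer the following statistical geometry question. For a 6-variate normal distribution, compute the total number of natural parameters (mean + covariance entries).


Exponential family dimension calculation:
For 6-dim MVN: mean has 6 params, covariance has 6*7/2 = 21 unique entries.
Total dim = 6 + 21 = 27.

27


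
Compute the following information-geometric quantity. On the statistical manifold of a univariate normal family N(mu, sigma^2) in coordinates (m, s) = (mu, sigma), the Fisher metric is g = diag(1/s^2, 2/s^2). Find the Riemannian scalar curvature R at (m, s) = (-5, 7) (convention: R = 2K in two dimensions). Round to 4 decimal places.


The metric has the form g = (A dm^2 + B ds^2)/s^2 with A = 1, B = 2.
Substitute u = sqrt(A/B)*m: g = B*(du^2 + ds^2)/s^2, i.e. B times the
Poincare upper half-plane metric, which has constant Gaussian curvature -1.
Scaling a 2D metric by a constant c divides the Gaussian curvature by c,
so K = -1/B = -1/(2) = -0.5000 everywhere (the point (m, s) = (-5, 7) is irrelevant:
the curvature is constant).
Scalar curvature in dimension 2: R = 2K = -2/(2) = -1.0000.

-1.0000


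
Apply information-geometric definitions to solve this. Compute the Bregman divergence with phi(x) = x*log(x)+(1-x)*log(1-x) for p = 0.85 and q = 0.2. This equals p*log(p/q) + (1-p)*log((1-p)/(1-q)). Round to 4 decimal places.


Bregman divergence with negative entropy generator:
D = p*log(p/q) + (1-p)*log((1-p)/(1-q)).
p = 0.85, q = 0.2.
p*log(p/q) = 0.85*log(0.85/0.2) = 1.229881.
(1-p)*log((1-p)/(1-q)) = 0.15*log(0.15/0.8) = -0.251096.
D = 1.229881 + -0.251096 = 0.9788

0.9788


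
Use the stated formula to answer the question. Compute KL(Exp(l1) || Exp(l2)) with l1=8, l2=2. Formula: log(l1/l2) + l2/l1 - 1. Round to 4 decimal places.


KL divergence for exponential family:
KL = log(l1/l2) + l2/l1 - 1.
log(8/2) = 1.386294.
2/8 = 0.25.
KL = 1.386294 + 0.25 - 1 = 0.6363

0.6363


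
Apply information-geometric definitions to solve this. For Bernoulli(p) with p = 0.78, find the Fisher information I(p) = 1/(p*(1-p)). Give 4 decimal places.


For Bernoulli(p), Fisher information is I(p) = 1/(p*(1-p)).
p = 0.78, 1-p = 0.22.
p*(1-p) = 0.1716.
I(p) = 1/0.1716 = 5.8275

5.8275


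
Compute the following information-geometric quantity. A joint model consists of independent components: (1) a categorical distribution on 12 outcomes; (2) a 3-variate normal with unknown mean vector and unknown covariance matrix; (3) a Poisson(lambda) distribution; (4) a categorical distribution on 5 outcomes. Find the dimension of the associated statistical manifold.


The dimension of a statistical manifold equals the number of free
(independent) real parameters of the model. For a product of independent
blocks the parameter counts add.
- categorical on 12 outcomes (probabilities sum to 1): 12-1 = 11.
- 3-variate normal: 3 (mean) + 3*4/2 = 6 (symmetric covariance) = 9.
- Poisson (lambda): 1.
- categorical on 5 outcomes (probabilities sum to 1): 5-1 = 4.
Total = 11 + 9 + 1 + 4 = 25.
Dimension = 25

25


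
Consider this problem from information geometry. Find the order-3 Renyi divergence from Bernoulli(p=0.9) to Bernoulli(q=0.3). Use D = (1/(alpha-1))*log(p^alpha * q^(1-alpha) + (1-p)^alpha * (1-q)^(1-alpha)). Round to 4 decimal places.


Renyi divergence of order alpha between Bernoulli distributions:
D = (1/(alpha-1))*log(p^alpha * q^(1-alpha) + (1-p)^alpha * (1-q)^(1-alpha)).
alpha = 3, p = 0.9, q = 0.3.
p^alpha * q^(1-alpha) = 0.9^3 * 0.3^-2 = 8.1.
(1-p)^alpha * (1-q)^(1-alpha) = 0.1^3 * 0.7^-2 = 0.002041.
sum = 8.1 + 0.002041 = 8.102041.
D = (1/2)*log(8.102041) = 1.0461

1.0461


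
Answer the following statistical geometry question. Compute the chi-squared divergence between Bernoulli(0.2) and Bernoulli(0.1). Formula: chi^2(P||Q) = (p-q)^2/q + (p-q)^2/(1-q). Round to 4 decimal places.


Chi-squared divergence between Bernoulli distributions:
chi^2 = (p-q)^2/q + (p-q)^2/(1-q).
p = 0.2, q = 0.1, p-q = 0.1.
(p-q)^2 = 0.01.
term1 = 0.01/0.1 = 0.1.
term2 = 0.01/0.9 = 0.011111.
chi^2 = 0.1 + 0.011111 = 0.1111

0.1111


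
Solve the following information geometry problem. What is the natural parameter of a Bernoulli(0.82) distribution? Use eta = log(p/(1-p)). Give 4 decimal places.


Natural parameter for Bernoulli: eta = log(p/(1-p)).
p = 0.82, 1-p = 0.18.
p/(1-p) = 4.555556.
eta = log(4.555556) = 1.5163

1.5163
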